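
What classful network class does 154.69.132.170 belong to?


First octet: 154
Binary: 10011010
10xxxxxx -> Class B (128-191)
Class B, default mask 255.255.0.0 (/16)


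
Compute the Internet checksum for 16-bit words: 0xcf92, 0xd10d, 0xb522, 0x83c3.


Sum all words (with carry folding):
+ 0xcf92 = 0xcf92
+ 0xd10d = 0xa0a0
+ 0xb522 = 0x55c3
+ 0x83c3 = 0xd986
One's complement: ~0xd986
Checksum = 0x2679


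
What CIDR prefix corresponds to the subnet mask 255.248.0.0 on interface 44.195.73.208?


Binary: 11111111.11111000.00000000.00000000
Count leading 1s
Prefix: /13


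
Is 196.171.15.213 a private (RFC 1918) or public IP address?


RFC 1918 private ranges:
  10.0.0.0/8 (10.0.0.0 - 10.255.255.255)
  172.16.0.0/12 (172.16.0.0 - 172.31.255.255)
  192.168.0.0/16 (192.168.0.0 - 192.168.255.255)
Public (not in any RFC 1918 range)


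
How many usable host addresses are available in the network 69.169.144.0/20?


Host bits = 32 - 20 = 12
Total addresses = 2^12 = 4096
Usable = total - 2 (network and broadcast)
Usable hosts: 4094


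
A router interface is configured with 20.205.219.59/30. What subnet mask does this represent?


/30 means 30 network bits, 2 host bits
Binary: 11111111111111111111111111111100
Mask: 255.255.255.252


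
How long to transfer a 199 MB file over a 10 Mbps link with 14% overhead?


Effective throughput = 10 * (1 - 14/100) = 8.6 Mbps
File size in Mb = 199 * 8 = 1592 Mb
Time = 1592 / 8.6
Time = 185.1163 seconds


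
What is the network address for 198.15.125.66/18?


IP:   11000110.00001111.01111101.01000010
Mask: 11111111.11111111.11000000.00000000
AND operation:
Net:  11000110.00001111.01000000.00000000
Network: 198.15.64.0/18


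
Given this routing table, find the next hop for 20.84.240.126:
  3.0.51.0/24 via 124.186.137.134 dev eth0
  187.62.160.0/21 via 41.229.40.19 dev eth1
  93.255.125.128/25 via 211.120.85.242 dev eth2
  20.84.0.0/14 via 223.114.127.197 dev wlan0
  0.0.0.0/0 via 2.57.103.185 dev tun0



Longest prefix match for 20.84.240.126:
  /24 3.0.51.0: no
  /21 187.62.160.0: no
  /25 93.255.125.128: no
  /14 20.84.0.0: MATCH
  /0 0.0.0.0: MATCH
Selected: next-hop 223.114.127.197 via wlan0 (matched /14)


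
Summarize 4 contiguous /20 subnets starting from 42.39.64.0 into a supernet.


Original prefix: /20
Number of subnets: 4 = 2^2
New prefix = 20 - 2 = 18
Supernet: 42.39.64.0/18


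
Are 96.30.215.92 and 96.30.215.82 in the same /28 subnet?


Mask: 255.255.255.240
96.30.215.92 AND mask = 96.30.215.80
96.30.215.82 AND mask = 96.30.215.80
Yes, same subnet (96.30.215.80)


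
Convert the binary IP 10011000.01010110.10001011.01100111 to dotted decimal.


10011000 = 152
01010110 = 86
10001011 = 139
01100111 = 103
IP: 152.86.139.103


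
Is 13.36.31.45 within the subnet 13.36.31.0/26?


Subnet network: 13.36.31.0
Test IP AND mask: 13.36.31.0
Yes, 13.36.31.45 is in 13.36.31.0/26


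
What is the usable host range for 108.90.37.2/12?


Network: 108.80.0.0
Broadcast: 108.95.255.255
First usable = network + 1
Last usable = broadcast - 1
Range: 108.80.0.1 to 108.95.255.254


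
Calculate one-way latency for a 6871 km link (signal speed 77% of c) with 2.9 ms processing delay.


Speed = 0.77 * 3e5 km/s = 231000 km/s
Propagation delay = 6871 / 231000 = 0.0297 s = 29.7446 ms
Processing delay = 2.9 ms
Total one-way latency = 32.6446 ms


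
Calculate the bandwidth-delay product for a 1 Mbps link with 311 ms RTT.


BDP = bandwidth * RTT
= 1 Mbps * 311 ms
= 1 * 1e6 * 311 / 1000 bits
= 311000 bits
= 38875 bytes
= 37.9639 KB
BDP = 311000 bits (38875 bytes)


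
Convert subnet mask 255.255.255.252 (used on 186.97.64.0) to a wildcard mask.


Subnet mask: 255.255.255.252
Wildcard = 255.255.255.255 - subnet mask
255 - 255 = 0
255 - 255 = 0
255 - 255 = 0
255 - 252 = 3
Wildcard: 0.0.0.3


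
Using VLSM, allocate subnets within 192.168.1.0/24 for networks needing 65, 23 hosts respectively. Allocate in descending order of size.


65 hosts -> /25 (126 usable): 192.168.1.0/25
23 hosts -> /27 (30 usable): 192.168.1.128/27
Allocation: 192.168.1.0/25 (65 hosts, 126 usable); 192.168.1.128/27 (23 hosts, 30 usable)


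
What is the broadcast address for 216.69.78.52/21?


Network: 216.69.72.0/21
Host bits = 11
Set all host bits to 1:
Broadcast: 216.69.79.255


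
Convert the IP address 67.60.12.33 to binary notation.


67 = 01000011
60 = 00111100
12 = 00001100
33 = 00100001
Binary: 01000011.00111100.00001100.00100001


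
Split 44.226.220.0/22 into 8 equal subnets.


New prefix = 22 + 3 = 25
Each subnet has 128 addresses
  44.226.220.0/25
  44.226.220.128/25
  44.226.221.0/25
  44.226.221.128/25
  44.226.222.0/25
  44.226.222.128/25
  44.226.223.0/25
  44.226.223.128/25
Subnets: 44.226.220.0/25, 44.226.220.128/25, 44.226.221.0/25, 44.226.221.128/25, 44.226.222.0/25, 44.226.222.128/25, 44.226.223.0/25, 44.226.223.128/25


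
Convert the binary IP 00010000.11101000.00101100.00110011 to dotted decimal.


00010000 = 16
11101000 = 232
00101100 = 44
00110011 = 51
IP: 16.232.44.51


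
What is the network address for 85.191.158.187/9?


IP:   01010101.10111111.10011110.10111011
Mask: 11111111.10000000.00000000.00000000
AND operation:
Net:  01010101.10000000.00000000.00000000
Network: 85.128.0.0/9


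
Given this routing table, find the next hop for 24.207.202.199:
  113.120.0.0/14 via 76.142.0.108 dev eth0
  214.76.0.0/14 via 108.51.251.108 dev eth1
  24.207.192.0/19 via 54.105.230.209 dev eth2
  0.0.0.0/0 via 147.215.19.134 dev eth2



Longest prefix match for 24.207.202.199:
  /14 113.120.0.0: no
  /14 214.76.0.0: no
  /19 24.207.192.0: MATCH
  /0 0.0.0.0: MATCH
Selected: next-hop 54.105.230.209 via eth2 (matched /19)


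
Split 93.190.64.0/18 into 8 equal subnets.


New prefix = 18 + 3 = 21
Each subnet has 2048 addresses
  93.190.64.0/21
  93.190.72.0/21
  93.190.80.0/21
  93.190.88.0/21
  93.190.96.0/21
  93.190.104.0/21
  93.190.112.0/21
  93.190.120.0/21
Subnets: 93.190.64.0/21, 93.190.72.0/21, 93.190.80.0/21, 93.190.88.0/21, 93.190.96.0/21, 93.190.104.0/21, 93.190.112.0/21, 93.190.120.0/21


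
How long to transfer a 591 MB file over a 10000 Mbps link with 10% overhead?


Effective throughput = 10000 * (1 - 10/100) = 9000 Mbps
File size in Mb = 591 * 8 = 4728 Mb
Time = 4728 / 9000
Time = 0.5253 seconds


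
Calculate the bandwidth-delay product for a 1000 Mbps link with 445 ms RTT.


BDP = bandwidth * RTT
= 1000 Mbps * 445 ms
= 1000 * 1e6 * 445 / 1000 bits
= 445000000 bits
= 55625000 bytes
= 54321.2891 KB
BDP = 445000000 bits (55625000 bytes)


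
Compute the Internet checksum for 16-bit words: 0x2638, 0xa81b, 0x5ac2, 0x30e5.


Sum all words (with carry folding):
+ 0x2638 = 0x2638
+ 0xa81b = 0xce53
+ 0x5ac2 = 0x2916
+ 0x30e5 = 0x59fb
One's complement: ~0x59fb
Checksum = 0xa604


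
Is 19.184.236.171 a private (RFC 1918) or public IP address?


RFC 1918 private ranges:
  10.0.0.0/8 (10.0.0.0 - 10.255.255.255)
  172.16.0.0/12 (172.16.0.0 - 172.31.255.255)
  192.168.0.0/16 (192.168.0.0 - 192.168.255.255)
Public (not in any RFC 1918 range)


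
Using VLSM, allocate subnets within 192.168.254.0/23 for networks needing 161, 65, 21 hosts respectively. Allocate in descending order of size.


161 hosts -> /24 (254 usable): 192.168.254.0/24
65 hosts -> /25 (126 usable): 192.168.255.0/25
21 hosts -> /27 (30 usable): 192.168.255.128/27
Allocation: 192.168.254.0/24 (161 hosts, 254 usable); 192.168.255.0/25 (65 hosts, 126 usable); 192.168.255.128/27 (21 hosts, 30 usable)


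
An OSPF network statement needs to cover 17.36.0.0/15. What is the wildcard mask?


Subnet mask: 255.254.0.0
Wildcard = 255.255.255.255 - subnet mask
255 - 255 = 0
255 - 254 = 1
255 - 0 = 255
255 - 0 = 255
Wildcard: 0.1.255.255


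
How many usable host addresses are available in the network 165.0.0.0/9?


Host bits = 32 - 9 = 23
Total addresses = 2^23 = 8388608
Usable = total - 2 (network and broadcast)
Usable hosts: 8388606


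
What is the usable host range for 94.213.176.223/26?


Network: 94.213.176.192
Broadcast: 94.213.176.255
First usable = network + 1
Last usable = broadcast - 1
Range: 94.213.176.193 to 94.213.176.254


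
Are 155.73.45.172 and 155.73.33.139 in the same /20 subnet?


Mask: 255.255.240.0
155.73.45.172 AND mask = 155.73.32.0
155.73.33.139 AND mask = 155.73.32.0
Yes, same subnet (155.73.32.0)


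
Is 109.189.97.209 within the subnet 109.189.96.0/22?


Subnet network: 109.189.96.0
Test IP AND mask: 109.189.96.0
Yes, 109.189.97.209 is in 109.189.96.0/22


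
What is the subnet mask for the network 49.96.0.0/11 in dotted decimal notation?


/11 means 11 network bits, 21 host bits
Binary: 11111111111000000000000000000000
Mask: 255.224.0.0


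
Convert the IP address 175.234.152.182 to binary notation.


175 = 10101111
234 = 11101010
152 = 10011000
182 = 10110110
Binary: 10101111.11101010.10011000.10110110


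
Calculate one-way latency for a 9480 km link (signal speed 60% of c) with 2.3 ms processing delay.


Speed = 0.6 * 3e5 km/s = 180000 km/s
Propagation delay = 9480 / 180000 = 0.0527 s = 52.6667 ms
Processing delay = 2.3 ms
Total one-way latency = 54.9667 ms


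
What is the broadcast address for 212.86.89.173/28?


Network: 212.86.89.160/28
Host bits = 4
Set all host bits to 1:
Broadcast: 212.86.89.175


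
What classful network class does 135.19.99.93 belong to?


First octet: 135
Binary: 10000111
10xxxxxx -> Class B (128-191)
Class B, default mask 255.255.0.0 (/16)


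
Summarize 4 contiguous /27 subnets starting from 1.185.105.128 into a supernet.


Original prefix: /27
Number of subnets: 4 = 2^2
New prefix = 27 - 2 = 25
Supernet: 1.185.105.128/25


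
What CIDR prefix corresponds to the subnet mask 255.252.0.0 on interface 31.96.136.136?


Binary: 11111111.11111100.00000000.00000000
Count leading 1s
Prefix: /14


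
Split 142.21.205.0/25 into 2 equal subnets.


New prefix = 25 + 1 = 26
Each subnet has 64 addresses
  142.21.205.0/26
  142.21.205.64/26
Subnets: 142.21.205.0/26, 142.21.205.64/26


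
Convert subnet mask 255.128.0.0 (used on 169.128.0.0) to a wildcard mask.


Subnet mask: 255.128.0.0
Wildcard = 255.255.255.255 - subnet mask
255 - 255 = 0
255 - 128 = 127
255 - 0 = 255
255 - 0 = 255
Wildcard: 0.127.255.255


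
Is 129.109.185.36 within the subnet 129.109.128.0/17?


Subnet network: 129.109.128.0
Test IP AND mask: 129.109.128.0
Yes, 129.109.185.36 is in 129.109.128.0/17


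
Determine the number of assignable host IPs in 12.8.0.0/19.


Host bits = 32 - 19 = 13
Total addresses = 2^13 = 8192
Usable = total - 2 (network and broadcast)
Usable hosts: 8190


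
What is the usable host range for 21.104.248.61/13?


Network: 21.104.0.0
Broadcast: 21.111.255.255
First usable = network + 1
Last usable = broadcast - 1
Range: 21.104.0.1 to 21.111.255.254


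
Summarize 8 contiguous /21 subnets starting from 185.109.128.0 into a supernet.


Original prefix: /21
Number of subnets: 8 = 2^3
New prefix = 21 - 3 = 18
Supernet: 185.109.128.0/18


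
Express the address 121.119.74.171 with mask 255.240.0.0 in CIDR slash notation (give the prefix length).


Binary: 11111111.11110000.00000000.00000000
Count leading 1s
Prefix: /12


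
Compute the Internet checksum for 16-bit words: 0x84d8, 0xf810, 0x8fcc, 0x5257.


Sum all words (with carry folding):
+ 0x84d8 = 0x84d8
+ 0xf810 = 0x7ce9
+ 0x8fcc = 0x0cb6
+ 0x5257 = 0x5f0d
One's complement: ~0x5f0d
Checksum = 0xa0f2


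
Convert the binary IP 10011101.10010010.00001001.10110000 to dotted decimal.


10011101 = 157
10010010 = 146
00001001 = 9
10110000 = 176
IP: 157.146.9.176


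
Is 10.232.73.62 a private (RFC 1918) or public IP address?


RFC 1918 private ranges:
  10.0.0.0/8 (10.0.0.0 - 10.255.255.255)
  172.16.0.0/12 (172.16.0.0 - 172.31.255.255)
  192.168.0.0/16 (192.168.0.0 - 192.168.255.255)
Private (in 10.0.0.0/8)


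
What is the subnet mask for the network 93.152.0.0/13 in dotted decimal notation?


/13 means 13 network bits, 19 host bits
Binary: 11111111111110000000000000000000
Mask: 255.248.0.0


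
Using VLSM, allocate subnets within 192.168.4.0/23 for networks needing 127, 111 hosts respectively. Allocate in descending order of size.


127 hosts -> /24 (254 usable): 192.168.4.0/24
111 hosts -> /25 (126 usable): 192.168.5.0/25
Allocation: 192.168.4.0/24 (127 hosts, 254 usable); 192.168.5.0/25 (111 hosts, 126 usable)


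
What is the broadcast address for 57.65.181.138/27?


Network: 57.65.181.128/27
Host bits = 5
Set all host bits to 1:
Broadcast: 57.65.181.159


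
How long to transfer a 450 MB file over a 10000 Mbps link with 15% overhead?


Effective throughput = 10000 * (1 - 15/100) = 8500 Mbps
File size in Mb = 450 * 8 = 3600 Mb
Time = 3600 / 8500
Time = 0.4235 seconds


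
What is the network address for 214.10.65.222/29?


IP:   11010110.00001010.01000001.11011110
Mask: 11111111.11111111.11111111.11111000
AND operation:
Net:  11010110.00001010.01000001.11011000
Network: 214.10.65.216/29


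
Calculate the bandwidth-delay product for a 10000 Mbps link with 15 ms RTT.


BDP = bandwidth * RTT
= 10000 Mbps * 15 ms
= 10000 * 1e6 * 15 / 1000 bits
= 150000000 bits
= 18750000 bytes
= 18310.5469 KB
BDP = 150000000 bits (18750000 bytes)


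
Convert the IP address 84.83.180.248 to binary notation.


84 = 01010100
83 = 01010011
180 = 10110100
248 = 11111000
Binary: 01010100.01010011.10110100.11111000


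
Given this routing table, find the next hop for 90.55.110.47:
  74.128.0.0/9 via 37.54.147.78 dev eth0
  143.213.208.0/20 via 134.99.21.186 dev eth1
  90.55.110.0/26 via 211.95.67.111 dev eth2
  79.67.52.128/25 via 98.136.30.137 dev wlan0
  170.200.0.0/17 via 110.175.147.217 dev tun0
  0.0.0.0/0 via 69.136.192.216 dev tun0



Longest prefix match for 90.55.110.47:
  /9 74.128.0.0: no
  /20 143.213.208.0: no
  /26 90.55.110.0: MATCH
  /25 79.67.52.128: no
  /17 170.200.0.0: no
  /0 0.0.0.0: MATCH
Selected: next-hop 211.95.67.111 via eth2 (matched /26)


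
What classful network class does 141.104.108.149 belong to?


First octet: 141
Binary: 10001101
10xxxxxx -> Class B (128-191)
Class B, default mask 255.255.0.0 (/16)


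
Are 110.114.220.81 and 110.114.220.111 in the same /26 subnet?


Mask: 255.255.255.192
110.114.220.81 AND mask = 110.114.220.64
110.114.220.111 AND mask = 110.114.220.64
Yes, same subnet (110.114.220.64)


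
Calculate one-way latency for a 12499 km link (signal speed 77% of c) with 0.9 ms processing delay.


Speed = 0.77 * 3e5 km/s = 231000 km/s
Propagation delay = 12499 / 231000 = 0.0541 s = 54.1082 ms
Processing delay = 0.9 ms
Total one-way latency = 55.0082 ms


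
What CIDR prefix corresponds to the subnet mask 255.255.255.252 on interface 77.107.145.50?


Binary: 11111111.11111111.11111111.11111100
Count leading 1s
Prefix: /30


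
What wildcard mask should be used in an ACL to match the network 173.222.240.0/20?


Subnet mask: 255.255.240.0
Wildcard = 255.255.255.255 - subnet mask
255 - 255 = 0
255 - 255 = 0
255 - 240 = 15
255 - 0 = 255
Wildcard: 0.0.15.255


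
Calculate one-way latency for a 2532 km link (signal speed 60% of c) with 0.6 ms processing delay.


Speed = 0.6 * 3e5 km/s = 180000 km/s
Propagation delay = 2532 / 180000 = 0.0141 s = 14.0667 ms
Processing delay = 0.6 ms
Total one-way latency = 14.6667 ms


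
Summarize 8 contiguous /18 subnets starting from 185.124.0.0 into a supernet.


Original prefix: /18
Number of subnets: 8 = 2^3
New prefix = 18 - 3 = 15
Supernet: 185.124.0.0/15


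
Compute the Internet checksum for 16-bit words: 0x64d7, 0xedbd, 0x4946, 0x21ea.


Sum all words (with carry folding):
+ 0x64d7 = 0x64d7
+ 0xedbd = 0x5295
+ 0x4946 = 0x9bdb
+ 0x21ea = 0xbdc5
One's complement: ~0xbdc5
Checksum = 0x423a


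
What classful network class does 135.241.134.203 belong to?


First octet: 135
Binary: 10000111
10xxxxxx -> Class B (128-191)
Class B, default mask 255.255.0.0 (/16)


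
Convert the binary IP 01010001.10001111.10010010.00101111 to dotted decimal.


01010001 = 81
10001111 = 143
10010010 = 146
00101111 = 47
IP: 81.143.146.47


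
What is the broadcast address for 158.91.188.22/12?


Network: 158.80.0.0/12
Host bits = 20
Set all host bits to 1:
Broadcast: 158.95.255.255


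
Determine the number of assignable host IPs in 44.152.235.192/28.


Host bits = 32 - 28 = 4
Total addresses = 2^4 = 16
Usable = total - 2 (network and broadcast)
Usable hosts: 14


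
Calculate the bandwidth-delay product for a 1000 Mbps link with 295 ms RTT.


BDP = bandwidth * RTT
= 1000 Mbps * 295 ms
= 1000 * 1e6 * 295 / 1000 bits
= 295000000 bits
= 36875000 bytes
= 36010.7422 KB
BDP = 295000000 bits (36875000 bytes)


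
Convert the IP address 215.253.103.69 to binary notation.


215 = 11010111
253 = 11111101
103 = 01100111
69 = 01000101
Binary: 11010111.11111101.01100111.01000101


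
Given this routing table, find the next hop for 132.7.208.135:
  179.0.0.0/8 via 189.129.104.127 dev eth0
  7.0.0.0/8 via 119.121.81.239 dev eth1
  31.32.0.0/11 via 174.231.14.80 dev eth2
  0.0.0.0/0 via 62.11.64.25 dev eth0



Longest prefix match for 132.7.208.135:
  /8 179.0.0.0: no
  /8 7.0.0.0: no
  /11 31.32.0.0: no
  /0 0.0.0.0: MATCH
Selected: next-hop 62.11.64.25 via eth0 (matched /0)


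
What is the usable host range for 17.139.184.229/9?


Network: 17.128.0.0
Broadcast: 17.255.255.255
First usable = network + 1
Last usable = broadcast - 1
Range: 17.128.0.1 to 17.255.255.254


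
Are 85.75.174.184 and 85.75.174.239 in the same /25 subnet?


Mask: 255.255.255.128
85.75.174.184 AND mask = 85.75.174.128
85.75.174.239 AND mask = 85.75.174.128
Yes, same subnet (85.75.174.128)


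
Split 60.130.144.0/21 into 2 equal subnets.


New prefix = 21 + 1 = 22
Each subnet has 1024 addresses
  60.130.144.0/22
  60.130.148.0/22
Subnets: 60.130.144.0/22, 60.130.148.0/22


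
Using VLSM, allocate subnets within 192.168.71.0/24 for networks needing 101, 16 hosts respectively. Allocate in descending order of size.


101 hosts -> /25 (126 usable): 192.168.71.0/25
16 hosts -> /27 (30 usable): 192.168.71.128/27
Allocation: 192.168.71.0/25 (101 hosts, 126 usable); 192.168.71.128/27 (16 hosts, 30 usable)


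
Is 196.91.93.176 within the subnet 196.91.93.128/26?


Subnet network: 196.91.93.128
Test IP AND mask: 196.91.93.128
Yes, 196.91.93.176 is in 196.91.93.128/26


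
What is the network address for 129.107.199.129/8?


IP:   10000001.01101011.11000111.10000001
Mask: 11111111.00000000.00000000.00000000
AND operation:
Net:  10000001.00000000.00000000.00000000
Network: 129.0.0.0/8


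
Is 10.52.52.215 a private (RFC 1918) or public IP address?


RFC 1918 private ranges:
  10.0.0.0/8 (10.0.0.0 - 10.255.255.255)
  172.16.0.0/12 (172.16.0.0 - 172.31.255.255)
  192.168.0.0/16 (192.168.0.0 - 192.168.255.255)
Private (in 10.0.0.0/8)


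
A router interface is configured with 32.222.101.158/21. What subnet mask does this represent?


/21 means 21 network bits, 11 host bits
Binary: 11111111111111111111100000000000
Mask: 255.255.248.0


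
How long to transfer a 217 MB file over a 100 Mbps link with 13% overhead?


Effective throughput = 100 * (1 - 13/100) = 87 Mbps
File size in Mb = 217 * 8 = 1736 Mb
Time = 1736 / 87
Time = 19.954 seconds


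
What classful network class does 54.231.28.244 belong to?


First octet: 54
Binary: 00110110
0xxxxxxx -> Class A (1-126)
Class A, default mask 255.0.0.0 (/8)


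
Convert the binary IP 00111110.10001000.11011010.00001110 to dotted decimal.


00111110 = 62
10001000 = 136
11011010 = 218
00001110 = 14
IP: 62.136.218.14


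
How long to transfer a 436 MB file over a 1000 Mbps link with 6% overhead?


Effective throughput = 1000 * (1 - 6/100) = 940 Mbps
File size in Mb = 436 * 8 = 3488 Mb
Time = 3488 / 940
Time = 3.7106 seconds


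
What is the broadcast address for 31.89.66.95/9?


Network: 31.0.0.0/9
Host bits = 23
Set all host bits to 1:
Broadcast: 31.127.255.255


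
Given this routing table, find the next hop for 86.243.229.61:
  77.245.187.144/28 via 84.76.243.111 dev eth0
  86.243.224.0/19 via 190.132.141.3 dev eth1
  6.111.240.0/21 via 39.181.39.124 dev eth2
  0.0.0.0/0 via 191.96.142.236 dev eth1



Longest prefix match for 86.243.229.61:
  /28 77.245.187.144: no
  /19 86.243.224.0: MATCH
  /21 6.111.240.0: no
  /0 0.0.0.0: MATCH
Selected: next-hop 190.132.141.3 via eth1 (matched /19)


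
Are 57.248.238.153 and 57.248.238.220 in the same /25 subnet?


Mask: 255.255.255.128
57.248.238.153 AND mask = 57.248.238.128
57.248.238.220 AND mask = 57.248.238.128
Yes, same subnet (57.248.238.128)


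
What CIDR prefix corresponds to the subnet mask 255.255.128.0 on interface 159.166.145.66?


Binary: 11111111.11111111.10000000.00000000
Count leading 1s
Prefix: /17


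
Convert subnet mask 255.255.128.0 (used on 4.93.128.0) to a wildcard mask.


Subnet mask: 255.255.128.0
Wildcard = 255.255.255.255 - subnet mask
255 - 255 = 0
255 - 255 = 0
255 - 128 = 127
255 - 0 = 255
Wildcard: 0.0.127.255


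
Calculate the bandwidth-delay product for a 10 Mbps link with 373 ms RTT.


BDP = bandwidth * RTT
= 10 Mbps * 373 ms
= 10 * 1e6 * 373 / 1000 bits
= 3730000 bits
= 466250 bytes
= 455.3223 KB
BDP = 3730000 bits (466250 bytes)


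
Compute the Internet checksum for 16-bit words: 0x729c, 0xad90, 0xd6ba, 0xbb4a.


Sum all words (with carry folding):
+ 0x729c = 0x729c
+ 0xad90 = 0x202d
+ 0xd6ba = 0xf6e7
+ 0xbb4a = 0xb232
One's complement: ~0xb232
Checksum = 0x4dcd


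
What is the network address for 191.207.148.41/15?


IP:   10111111.11001111.10010100.00101001
Mask: 11111111.11111110.00000000.00000000
AND operation:
Net:  10111111.11001110.00000000.00000000
Network: 191.206.0.0/15


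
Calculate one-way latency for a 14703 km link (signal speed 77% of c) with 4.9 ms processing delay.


Speed = 0.77 * 3e5 km/s = 231000 km/s
Propagation delay = 14703 / 231000 = 0.0636 s = 63.6494 ms
Processing delay = 4.9 ms
Total one-way latency = 68.5494 ms


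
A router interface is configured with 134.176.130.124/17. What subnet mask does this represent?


/17 means 17 network bits, 15 host bits
Binary: 11111111111111111000000000000000
Mask: 255.255.128.0


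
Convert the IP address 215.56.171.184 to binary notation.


215 = 11010111
56 = 00111000
171 = 10101011
184 = 10111000
Binary: 11010111.00111000.10101011.10111000


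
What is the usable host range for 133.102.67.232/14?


Network: 133.100.0.0
Broadcast: 133.103.255.255
First usable = network + 1
Last usable = broadcast - 1
Range: 133.100.0.1 to 133.103.255.254


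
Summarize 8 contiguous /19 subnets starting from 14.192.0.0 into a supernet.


Original prefix: /19
Number of subnets: 8 = 2^3
New prefix = 19 - 3 = 16
Supernet: 14.192.0.0/16


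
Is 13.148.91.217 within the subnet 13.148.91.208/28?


Subnet network: 13.148.91.208
Test IP AND mask: 13.148.91.208
Yes, 13.148.91.217 is in 13.148.91.208/28


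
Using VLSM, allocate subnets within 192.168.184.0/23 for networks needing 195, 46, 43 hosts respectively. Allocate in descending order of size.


195 hosts -> /24 (254 usable): 192.168.184.0/24
46 hosts -> /26 (62 usable): 192.168.185.0/26
43 hosts -> /26 (62 usable): 192.168.185.64/26
Allocation: 192.168.184.0/24 (195 hosts, 254 usable); 192.168.185.0/26 (46 hosts, 62 usable); 192.168.185.64/26 (43 hosts, 62 usable)


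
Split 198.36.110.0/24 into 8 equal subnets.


New prefix = 24 + 3 = 27
Each subnet has 32 addresses
  198.36.110.0/27
  198.36.110.32/27
  198.36.110.64/27
  198.36.110.96/27
  198.36.110.128/27
  198.36.110.160/27
  198.36.110.192/27
  198.36.110.224/27
Subnets: 198.36.110.0/27, 198.36.110.32/27, 198.36.110.64/27, 198.36.110.96/27, 198.36.110.128/27, 198.36.110.160/27, 198.36.110.192/27, 198.36.110.224/27


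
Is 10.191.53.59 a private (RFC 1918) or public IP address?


RFC 1918 private ranges:
  10.0.0.0/8 (10.0.0.0 - 10.255.255.255)
  172.16.0.0/12 (172.16.0.0 - 172.31.255.255)
  192.168.0.0/16 (192.168.0.0 - 192.168.255.255)
Private (in 10.0.0.0/8)


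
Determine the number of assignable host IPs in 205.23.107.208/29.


Host bits = 32 - 29 = 3
Total addresses = 2^3 = 8
Usable = total - 2 (network and broadcast)
Usable hosts: 6


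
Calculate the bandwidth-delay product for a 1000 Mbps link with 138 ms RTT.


BDP = bandwidth * RTT
= 1000 Mbps * 138 ms
= 1000 * 1e6 * 138 / 1000 bits
= 138000000 bits
= 17250000 bytes
= 16845.7031 KB
BDP = 138000000 bits (17250000 bytes)


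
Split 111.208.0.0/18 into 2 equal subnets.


New prefix = 18 + 1 = 19
Each subnet has 8192 addresses
  111.208.0.0/19
  111.208.32.0/19
Subnets: 111.208.0.0/19, 111.208.32.0/19


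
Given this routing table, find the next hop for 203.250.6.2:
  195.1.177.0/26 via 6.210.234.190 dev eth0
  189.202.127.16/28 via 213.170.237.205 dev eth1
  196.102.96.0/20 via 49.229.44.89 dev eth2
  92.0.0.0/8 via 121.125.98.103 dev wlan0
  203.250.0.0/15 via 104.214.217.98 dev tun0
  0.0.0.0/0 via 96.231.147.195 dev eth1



Longest prefix match for 203.250.6.2:
  /26 195.1.177.0: no
  /28 189.202.127.16: no
  /20 196.102.96.0: no
  /8 92.0.0.0: no
  /15 203.250.0.0: MATCH
  /0 0.0.0.0: MATCH
Selected: next-hop 104.214.217.98 via tun0 (matched /15)


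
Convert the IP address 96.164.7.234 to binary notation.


96 = 01100000
164 = 10100100
7 = 00000111
234 = 11101010
Binary: 01100000.10100100.00000111.11101010


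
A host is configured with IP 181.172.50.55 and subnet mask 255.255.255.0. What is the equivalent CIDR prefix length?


Binary: 11111111.11111111.11111111.00000000
Count leading 1s
Prefix: /24


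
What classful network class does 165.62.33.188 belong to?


First octet: 165
Binary: 10100101
10xxxxxx -> Class B (128-191)
Class B, default mask 255.255.0.0 (/16)


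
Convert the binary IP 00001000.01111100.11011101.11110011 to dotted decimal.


00001000 = 8
01111100 = 124
11011101 = 221
11110011 = 243
IP: 8.124.221.243


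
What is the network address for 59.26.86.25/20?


IP:   00111011.00011010.01010110.00011001
Mask: 11111111.11111111.11110000.00000000
AND operation:
Net:  00111011.00011010.01010000.00000000
Network: 59.26.80.0/20


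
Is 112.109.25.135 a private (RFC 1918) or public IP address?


RFC 1918 private ranges:
  10.0.0.0/8 (10.0.0.0 - 10.255.255.255)
  172.16.0.0/12 (172.16.0.0 - 172.31.255.255)
  192.168.0.0/16 (192.168.0.0 - 192.168.255.255)
Public (not in any RFC 1918 range)


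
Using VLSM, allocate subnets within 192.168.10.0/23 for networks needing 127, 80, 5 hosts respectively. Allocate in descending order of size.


127 hosts -> /24 (254 usable): 192.168.10.0/24
80 hosts -> /25 (126 usable): 192.168.11.0/25
5 hosts -> /29 (6 usable): 192.168.11.128/29
Allocation: 192.168.10.0/24 (127 hosts, 254 usable); 192.168.11.0/25 (80 hosts, 126 usable); 192.168.11.128/29 (5 hosts, 6 usable)


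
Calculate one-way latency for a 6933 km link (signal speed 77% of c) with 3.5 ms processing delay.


Speed = 0.77 * 3e5 km/s = 231000 km/s
Propagation delay = 6933 / 231000 = 0.03 s = 30.013 ms
Processing delay = 3.5 ms
Total one-way latency = 33.513 ms


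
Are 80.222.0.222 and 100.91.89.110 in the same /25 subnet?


Mask: 255.255.255.128
80.222.0.222 AND mask = 80.222.0.128
100.91.89.110 AND mask = 100.91.89.0
No, different subnets (80.222.0.128 vs 100.91.89.0)


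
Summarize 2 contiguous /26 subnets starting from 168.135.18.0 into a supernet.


Original prefix: /26
Number of subnets: 2 = 2^1
New prefix = 26 - 1 = 25
Supernet: 168.135.18.0/25


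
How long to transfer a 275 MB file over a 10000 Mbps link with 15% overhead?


Effective throughput = 10000 * (1 - 15/100) = 8500 Mbps
File size in Mb = 275 * 8 = 2200 Mb
Time = 2200 / 8500
Time = 0.2588 seconds


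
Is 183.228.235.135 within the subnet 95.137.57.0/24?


Subnet network: 95.137.57.0
Test IP AND mask: 183.228.235.0
No, 183.228.235.135 is not in 95.137.57.0/24


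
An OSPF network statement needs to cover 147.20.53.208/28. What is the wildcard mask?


Subnet mask: 255.255.255.240
Wildcard = 255.255.255.255 - subnet mask
255 - 255 = 0
255 - 255 = 0
255 - 255 = 0
255 - 240 = 15
Wildcard: 0.0.0.15


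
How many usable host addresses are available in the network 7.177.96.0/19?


Host bits = 32 - 19 = 13
Total addresses = 2^13 = 8192
Usable = total - 2 (network and broadcast)
Usable hosts: 8190


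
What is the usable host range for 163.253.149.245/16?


Network: 163.253.0.0
Broadcast: 163.253.255.255
First usable = network + 1
Last usable = broadcast - 1
Range: 163.253.0.1 to 163.253.255.254


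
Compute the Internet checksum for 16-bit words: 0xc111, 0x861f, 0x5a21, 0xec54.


Sum all words (with carry folding):
+ 0xc111 = 0xc111
+ 0x861f = 0x4731
+ 0x5a21 = 0xa152
+ 0xec54 = 0x8da7
One's complement: ~0x8da7
Checksum = 0x7258


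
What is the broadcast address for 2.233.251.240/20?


Network: 2.233.240.0/20
Host bits = 12
Set all host bits to 1:
Broadcast: 2.233.255.255


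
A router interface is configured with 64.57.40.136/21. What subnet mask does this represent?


/21 means 21 network bits, 11 host bits
Binary: 11111111111111111111100000000000
Mask: 255.255.248.0


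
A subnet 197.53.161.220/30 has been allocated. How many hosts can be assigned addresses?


Host bits = 32 - 30 = 2
Total addresses = 2^2 = 4
Usable = total - 2 (network and broadcast)
Usable hosts: 2


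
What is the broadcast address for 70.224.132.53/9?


Network: 70.128.0.0/9
Host bits = 23
Set all host bits to 1:
Broadcast: 70.255.255.255


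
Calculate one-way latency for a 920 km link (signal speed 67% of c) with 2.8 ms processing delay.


Speed = 0.67 * 3e5 km/s = 201000 km/s
Propagation delay = 920 / 201000 = 0.0046 s = 4.5771 ms
Processing delay = 2.8 ms
Total one-way latency = 7.3771 ms


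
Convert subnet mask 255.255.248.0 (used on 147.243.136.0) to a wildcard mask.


Subnet mask: 255.255.248.0
Wildcard = 255.255.255.255 - subnet mask
255 - 255 = 0
255 - 255 = 0
255 - 248 = 7
255 - 0 = 255
Wildcard: 0.0.7.255


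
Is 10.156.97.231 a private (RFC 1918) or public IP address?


RFC 1918 private ranges:
  10.0.0.0/8 (10.0.0.0 - 10.255.255.255)
  172.16.0.0/12 (172.16.0.0 - 172.31.255.255)
  192.168.0.0/16 (192.168.0.0 - 192.168.255.255)
Private (in 10.0.0.0/8)


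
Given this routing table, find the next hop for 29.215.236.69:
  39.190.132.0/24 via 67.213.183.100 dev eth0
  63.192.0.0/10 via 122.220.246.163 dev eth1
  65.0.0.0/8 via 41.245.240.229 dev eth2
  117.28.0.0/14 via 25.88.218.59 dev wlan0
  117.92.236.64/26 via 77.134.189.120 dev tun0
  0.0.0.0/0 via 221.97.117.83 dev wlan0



Longest prefix match for 29.215.236.69:
  /24 39.190.132.0: no
  /10 63.192.0.0: no
  /8 65.0.0.0: no
  /14 117.28.0.0: no
  /26 117.92.236.64: no
  /0 0.0.0.0: MATCH
Selected: next-hop 221.97.117.83 via wlan0 (matched /0)


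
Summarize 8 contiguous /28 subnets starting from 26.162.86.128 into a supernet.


Original prefix: /28
Number of subnets: 8 = 2^3
New prefix = 28 - 3 = 25
Supernet: 26.162.86.128/25


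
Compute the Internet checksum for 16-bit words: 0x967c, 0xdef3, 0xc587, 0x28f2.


Sum all words (with carry folding):
+ 0x967c = 0x967c
+ 0xdef3 = 0x7570
+ 0xc587 = 0x3af8
+ 0x28f2 = 0x63ea
One's complement: ~0x63ea
Checksum = 0x9c15


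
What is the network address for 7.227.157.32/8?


IP:   00000111.11100011.10011101.00100000
Mask: 11111111.00000000.00000000.00000000
AND operation:
Net:  00000111.00000000.00000000.00000000
Network: 7.0.0.0/8


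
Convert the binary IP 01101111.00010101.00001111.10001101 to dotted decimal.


01101111 = 111
00010101 = 21
00001111 = 15
10001101 = 141
IP: 111.21.15.141


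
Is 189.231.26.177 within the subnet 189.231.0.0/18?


Subnet network: 189.231.0.0
Test IP AND mask: 189.231.0.0
Yes, 189.231.26.177 is in 189.231.0.0/18


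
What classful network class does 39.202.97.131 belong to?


First octet: 39
Binary: 00100111
0xxxxxxx -> Class A (1-126)
Class A, default mask 255.0.0.0 (/8)


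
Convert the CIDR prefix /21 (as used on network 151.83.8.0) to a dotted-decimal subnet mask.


/21 means 21 network bits, 11 host bits
Binary: 11111111111111111111100000000000
Mask: 255.255.248.0


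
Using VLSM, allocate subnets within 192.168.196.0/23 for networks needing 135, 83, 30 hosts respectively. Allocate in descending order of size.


135 hosts -> /24 (254 usable): 192.168.196.0/24
83 hosts -> /25 (126 usable): 192.168.197.0/25
30 hosts -> /27 (30 usable): 192.168.197.128/27
Allocation: 192.168.196.0/24 (135 hosts, 254 usable); 192.168.197.0/25 (83 hosts, 126 usable); 192.168.197.128/27 (30 hosts, 30 usable)


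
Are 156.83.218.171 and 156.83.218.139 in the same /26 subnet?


Mask: 255.255.255.192
156.83.218.171 AND mask = 156.83.218.128
156.83.218.139 AND mask = 156.83.218.128
Yes, same subnet (156.83.218.128)


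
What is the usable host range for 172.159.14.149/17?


Network: 172.159.0.0
Broadcast: 172.159.127.255
First usable = network + 1
Last usable = broadcast - 1
Range: 172.159.0.1 to 172.159.127.254


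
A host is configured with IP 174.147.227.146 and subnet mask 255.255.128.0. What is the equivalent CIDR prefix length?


Binary: 11111111.11111111.10000000.00000000
Count leading 1s
Prefix: /17


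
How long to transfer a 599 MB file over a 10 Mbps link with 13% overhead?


Effective throughput = 10 * (1 - 13/100) = 8.7 Mbps
File size in Mb = 599 * 8 = 4792 Mb
Time = 4792 / 8.7
Time = 550.8046 seconds


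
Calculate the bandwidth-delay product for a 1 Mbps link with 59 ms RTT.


BDP = bandwidth * RTT
= 1 Mbps * 59 ms
= 1 * 1e6 * 59 / 1000 bits
= 59000 bits
= 7375 bytes
= 7.2021 KB
BDP = 59000 bits (7375 bytes)


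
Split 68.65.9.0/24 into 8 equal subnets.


New prefix = 24 + 3 = 27
Each subnet has 32 addresses
  68.65.9.0/27
  68.65.9.32/27
  68.65.9.64/27
  68.65.9.96/27
  68.65.9.128/27
  68.65.9.160/27
  68.65.9.192/27
  68.65.9.224/27
Subnets: 68.65.9.0/27, 68.65.9.32/27, 68.65.9.64/27, 68.65.9.96/27, 68.65.9.128/27, 68.65.9.160/27, 68.65.9.192/27, 68.65.9.224/27


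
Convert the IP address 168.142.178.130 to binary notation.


168 = 10101000
142 = 10001110
178 = 10110010
130 = 10000010
Binary: 10101000.10001110.10110010.10000010


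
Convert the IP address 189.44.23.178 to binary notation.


189 = 10111101
44 = 00101100
23 = 00010111
178 = 10110010
Binary: 10111101.00101100.00010111.10110010


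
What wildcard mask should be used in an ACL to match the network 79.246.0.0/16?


Subnet mask: 255.255.0.0
Wildcard = 255.255.255.255 - subnet mask
255 - 255 = 0
255 - 255 = 0
255 - 0 = 255
255 - 0 = 255
Wildcard: 0.0.255.255


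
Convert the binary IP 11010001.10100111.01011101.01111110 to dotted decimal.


11010001 = 209
10100111 = 167
01011101 = 93
01111110 = 126
IP: 209.167.93.126


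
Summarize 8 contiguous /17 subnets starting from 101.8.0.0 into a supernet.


Original prefix: /17
Number of subnets: 8 = 2^3
New prefix = 17 - 3 = 14
Supernet: 101.8.0.0/14


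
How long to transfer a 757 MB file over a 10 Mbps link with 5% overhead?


Effective throughput = 10 * (1 - 5/100) = 9.5 Mbps
File size in Mb = 757 * 8 = 6056 Mb
Time = 6056 / 9.5
Time = 637.4737 seconds


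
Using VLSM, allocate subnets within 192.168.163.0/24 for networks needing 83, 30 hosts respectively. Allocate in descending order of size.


83 hosts -> /25 (126 usable): 192.168.163.0/25
30 hosts -> /27 (30 usable): 192.168.163.128/27
Allocation: 192.168.163.0/25 (83 hosts, 126 usable); 192.168.163.128/27 (30 hosts, 30 usable)


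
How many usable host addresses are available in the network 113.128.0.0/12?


Host bits = 32 - 12 = 20
Total addresses = 2^20 = 1048576
Usable = total - 2 (network and broadcast)
Usable hosts: 1048574


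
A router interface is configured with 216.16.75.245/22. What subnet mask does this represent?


/22 means 22 network bits, 10 host bits
Binary: 11111111111111111111110000000000
Mask: 255.255.252.0


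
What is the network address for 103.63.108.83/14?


IP:   01100111.00111111.01101100.01010011
Mask: 11111111.11111100.00000000.00000000
AND operation:
Net:  01100111.00111100.00000000.00000000
Network: 103.60.0.0/14


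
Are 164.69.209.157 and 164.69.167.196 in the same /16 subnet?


Mask: 255.255.0.0
164.69.209.157 AND mask = 164.69.0.0
164.69.167.196 AND mask = 164.69.0.0
Yes, same subnet (164.69.0.0)


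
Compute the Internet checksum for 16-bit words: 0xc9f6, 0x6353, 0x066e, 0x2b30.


Sum all words (with carry folding):
+ 0xc9f6 = 0xc9f6
+ 0x6353 = 0x2d4a
+ 0x066e = 0x33b8
+ 0x2b30 = 0x5ee8
One's complement: ~0x5ee8
Checksum = 0xa117


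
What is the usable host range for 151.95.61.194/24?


Network: 151.95.61.0
Broadcast: 151.95.61.255
First usable = network + 1
Last usable = broadcast - 1
Range: 151.95.61.1 to 151.95.61.254


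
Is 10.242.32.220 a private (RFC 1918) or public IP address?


RFC 1918 private ranges:
  10.0.0.0/8 (10.0.0.0 - 10.255.255.255)
  172.16.0.0/12 (172.16.0.0 - 172.31.255.255)
  192.168.0.0/16 (192.168.0.0 - 192.168.255.255)
Private (in 10.0.0.0/8)


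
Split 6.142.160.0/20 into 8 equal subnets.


New prefix = 20 + 3 = 23
Each subnet has 512 addresses
  6.142.160.0/23
  6.142.162.0/23
  6.142.164.0/23
  6.142.166.0/23
  6.142.168.0/23
  6.142.170.0/23
  6.142.172.0/23
  6.142.174.0/23
Subnets: 6.142.160.0/23, 6.142.162.0/23, 6.142.164.0/23, 6.142.166.0/23, 6.142.168.0/23, 6.142.170.0/23, 6.142.172.0/23, 6.142.174.0/23


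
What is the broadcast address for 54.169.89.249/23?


Network: 54.169.88.0/23
Host bits = 9
Set all host bits to 1:
Broadcast: 54.169.89.255


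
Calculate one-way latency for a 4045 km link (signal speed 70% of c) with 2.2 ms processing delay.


Speed = 0.7 * 3e5 km/s = 210000 km/s
Propagation delay = 4045 / 210000 = 0.0193 s = 19.2619 ms
Processing delay = 2.2 ms
Total one-way latency = 21.4619 ms


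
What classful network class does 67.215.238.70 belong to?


First octet: 67
Binary: 01000011
0xxxxxxx -> Class A (1-126)
Class A, default mask 255.0.0.0 (/8)


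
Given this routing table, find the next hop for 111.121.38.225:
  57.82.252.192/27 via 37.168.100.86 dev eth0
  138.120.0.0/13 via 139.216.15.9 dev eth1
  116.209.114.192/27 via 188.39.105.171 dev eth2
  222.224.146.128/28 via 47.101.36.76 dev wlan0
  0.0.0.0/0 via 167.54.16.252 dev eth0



Longest prefix match for 111.121.38.225:
  /27 57.82.252.192: no
  /13 138.120.0.0: no
  /27 116.209.114.192: no
  /28 222.224.146.128: no
  /0 0.0.0.0: MATCH
Selected: next-hop 167.54.16.252 via eth0 (matched /0)


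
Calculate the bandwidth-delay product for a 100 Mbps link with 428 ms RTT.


BDP = bandwidth * RTT
= 100 Mbps * 428 ms
= 100 * 1e6 * 428 / 1000 bits
= 42800000 bits
= 5350000 bytes
= 5224.6094 KB
BDP = 42800000 bits (5350000 bytes)


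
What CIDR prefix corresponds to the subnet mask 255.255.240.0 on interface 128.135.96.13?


Binary: 11111111.11111111.11110000.00000000
Count leading 1s
Prefix: /20


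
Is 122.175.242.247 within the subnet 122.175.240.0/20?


Subnet network: 122.175.240.0
Test IP AND mask: 122.175.240.0
Yes, 122.175.242.247 is in 122.175.240.0/20


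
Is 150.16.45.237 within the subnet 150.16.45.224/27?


Subnet network: 150.16.45.224
Test IP AND mask: 150.16.45.224
Yes, 150.16.45.237 is in 150.16.45.224/27


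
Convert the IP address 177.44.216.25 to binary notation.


177 = 10110001
44 = 00101100
216 = 11011000
25 = 00011001
Binary: 10110001.00101100.11011000.00011001
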